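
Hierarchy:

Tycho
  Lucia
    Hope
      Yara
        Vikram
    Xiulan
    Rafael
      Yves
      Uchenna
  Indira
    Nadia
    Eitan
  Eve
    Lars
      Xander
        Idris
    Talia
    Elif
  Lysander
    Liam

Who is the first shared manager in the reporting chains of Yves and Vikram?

Lucia

Yves's chain of managers is Rafael, Lucia, Tycho. Vikram's chain of managers is Yara, Hope, Lucia, Tycho. The first manager that appears in both chains is Lucia.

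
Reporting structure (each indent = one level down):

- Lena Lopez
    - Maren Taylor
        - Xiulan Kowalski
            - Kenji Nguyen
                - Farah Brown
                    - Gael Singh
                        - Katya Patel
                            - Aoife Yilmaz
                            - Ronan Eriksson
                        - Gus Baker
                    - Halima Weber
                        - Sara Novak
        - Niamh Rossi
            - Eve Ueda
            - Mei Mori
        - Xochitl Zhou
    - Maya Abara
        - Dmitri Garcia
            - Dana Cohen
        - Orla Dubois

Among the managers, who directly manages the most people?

Maren Taylor

Direct-report counts: Lena Lopez has 2; Maya Abara has 2; Dmitri Garcia has 1; Maren Taylor has 3; Niamh Rossi has 2; Xiulan Kowalski has 1; Kenji Nguyen has 1; Farah Brown has 2; Halima Weber has 1; Gael Singh has 2; Katya Patel has 2. The largest is 3, held by Maren Taylor.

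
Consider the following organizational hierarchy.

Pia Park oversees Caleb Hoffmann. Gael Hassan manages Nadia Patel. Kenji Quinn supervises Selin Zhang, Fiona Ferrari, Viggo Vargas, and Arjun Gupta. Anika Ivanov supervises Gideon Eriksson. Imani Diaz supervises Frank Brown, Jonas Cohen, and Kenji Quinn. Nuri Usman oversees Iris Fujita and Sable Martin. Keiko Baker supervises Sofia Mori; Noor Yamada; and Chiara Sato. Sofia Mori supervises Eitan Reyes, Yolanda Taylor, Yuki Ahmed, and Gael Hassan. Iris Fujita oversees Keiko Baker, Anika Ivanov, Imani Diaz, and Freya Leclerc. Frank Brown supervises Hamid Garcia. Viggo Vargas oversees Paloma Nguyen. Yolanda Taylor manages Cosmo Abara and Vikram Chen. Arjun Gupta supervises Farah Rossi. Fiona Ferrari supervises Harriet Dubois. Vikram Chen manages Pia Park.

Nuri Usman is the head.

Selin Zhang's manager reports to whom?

Imani Diaz

Selin Zhang reports to Kenji Quinn, and Kenji Quinn reports to Imani Diaz. So Selin Zhang's skip-level manager is Imani Diaz.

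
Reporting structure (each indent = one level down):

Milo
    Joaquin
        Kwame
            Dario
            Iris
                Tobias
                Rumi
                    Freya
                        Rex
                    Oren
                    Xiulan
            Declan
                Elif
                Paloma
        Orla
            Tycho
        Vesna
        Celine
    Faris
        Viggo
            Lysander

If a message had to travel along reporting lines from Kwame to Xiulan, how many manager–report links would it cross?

Xiulan is in Kwame's organization: the chain from Xiulan up to Kwame is Xiulan → Rumi → Iris → Kwame, which is 3 links.

3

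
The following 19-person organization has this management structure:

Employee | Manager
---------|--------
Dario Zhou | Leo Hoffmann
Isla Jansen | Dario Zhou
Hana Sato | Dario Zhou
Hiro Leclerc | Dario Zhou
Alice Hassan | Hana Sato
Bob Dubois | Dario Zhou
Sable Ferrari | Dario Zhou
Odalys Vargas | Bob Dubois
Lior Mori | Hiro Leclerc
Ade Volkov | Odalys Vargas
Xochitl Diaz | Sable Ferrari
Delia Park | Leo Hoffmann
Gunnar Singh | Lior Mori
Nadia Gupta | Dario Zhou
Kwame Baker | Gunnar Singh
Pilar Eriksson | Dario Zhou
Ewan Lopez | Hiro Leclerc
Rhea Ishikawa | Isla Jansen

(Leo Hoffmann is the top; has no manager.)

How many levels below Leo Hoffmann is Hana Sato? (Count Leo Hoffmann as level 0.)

2

Chain from Hana Sato up to Leo Hoffmann: Hana Sato → Dario Zhou → Leo Hoffmann. That is 2 steps up, so Hana Sato is 2 levels below Leo Hoffmann.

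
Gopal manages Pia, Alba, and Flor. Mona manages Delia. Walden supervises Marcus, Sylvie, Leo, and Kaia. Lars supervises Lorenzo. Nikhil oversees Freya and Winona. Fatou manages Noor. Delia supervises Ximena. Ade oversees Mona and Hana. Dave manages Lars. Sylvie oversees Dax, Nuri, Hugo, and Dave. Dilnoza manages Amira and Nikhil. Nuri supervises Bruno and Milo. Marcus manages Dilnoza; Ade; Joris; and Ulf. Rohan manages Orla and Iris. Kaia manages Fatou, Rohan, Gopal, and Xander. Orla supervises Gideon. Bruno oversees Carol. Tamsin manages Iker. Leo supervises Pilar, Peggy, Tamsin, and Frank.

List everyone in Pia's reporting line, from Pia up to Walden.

Pia reports to Gopal. Gopal reports to Kaia. Kaia reports to Walden. Walden is at the top.

Pia -> Gopal -> Kaia -> Walden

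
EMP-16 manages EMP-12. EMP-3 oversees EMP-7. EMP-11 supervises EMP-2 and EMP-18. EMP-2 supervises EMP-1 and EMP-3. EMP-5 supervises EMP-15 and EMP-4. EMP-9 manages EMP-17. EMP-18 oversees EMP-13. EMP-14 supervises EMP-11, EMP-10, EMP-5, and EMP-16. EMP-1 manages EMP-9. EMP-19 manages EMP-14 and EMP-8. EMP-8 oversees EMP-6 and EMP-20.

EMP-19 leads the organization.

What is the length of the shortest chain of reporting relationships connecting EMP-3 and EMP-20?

EMP-3 is 4 levels below EMP-19, and EMP-20 is 2 levels below EMP-19 (their lowest common manager). The shortest path runs up from EMP-3 to EMP-19 and back down to EMP-20: 4 + 2 = 6 links.

6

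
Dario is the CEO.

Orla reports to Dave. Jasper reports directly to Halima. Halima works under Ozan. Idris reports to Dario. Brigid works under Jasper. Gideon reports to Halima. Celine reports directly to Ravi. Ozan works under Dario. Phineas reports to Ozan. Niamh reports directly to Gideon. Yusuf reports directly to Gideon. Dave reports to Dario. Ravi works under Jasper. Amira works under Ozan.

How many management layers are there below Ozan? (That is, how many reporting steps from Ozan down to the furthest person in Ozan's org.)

The longest chain under Ozan runs Ozan → Halima → Jasper → Ravi → Celine, which is 4 levels below Ozan.

4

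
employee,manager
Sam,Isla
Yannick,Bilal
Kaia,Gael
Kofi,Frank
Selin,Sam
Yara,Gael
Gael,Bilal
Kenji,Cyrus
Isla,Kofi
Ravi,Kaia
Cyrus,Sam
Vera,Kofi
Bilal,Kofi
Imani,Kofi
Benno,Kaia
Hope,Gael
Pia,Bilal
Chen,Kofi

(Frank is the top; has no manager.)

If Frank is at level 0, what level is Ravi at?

Chain from Ravi up to Frank: Ravi → Kaia → Gael → Bilal → Kofi → Frank. That is 5 steps up, so Ravi is 5 levels below Frank.

5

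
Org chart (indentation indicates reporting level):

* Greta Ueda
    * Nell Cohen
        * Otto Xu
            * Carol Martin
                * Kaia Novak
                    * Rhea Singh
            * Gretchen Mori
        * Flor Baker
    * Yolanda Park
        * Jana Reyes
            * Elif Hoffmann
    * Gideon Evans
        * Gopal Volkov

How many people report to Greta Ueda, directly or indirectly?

12

Greta Ueda directly manages Nell Cohen, Yolanda Park, Gideon Evans. Under Nell Cohen: Flor Baker, Otto Xu, Gretchen Mori, Carol Martin, Kaia Novak, Rhea Singh (6). Under Yolanda Park: Jana Reyes, Elif Hoffmann (2). Under Gideon Evans: Gopal Volkov (1). So Greta Ueda's organization is 3 direct reports plus everyone under them: 7 + 3 + 2 = 12.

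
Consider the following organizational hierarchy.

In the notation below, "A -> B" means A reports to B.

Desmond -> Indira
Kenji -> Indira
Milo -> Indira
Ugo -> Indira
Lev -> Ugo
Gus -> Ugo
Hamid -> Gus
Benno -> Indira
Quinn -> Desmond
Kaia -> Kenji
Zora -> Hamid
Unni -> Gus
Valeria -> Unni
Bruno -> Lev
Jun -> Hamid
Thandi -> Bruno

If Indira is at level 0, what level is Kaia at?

Chain from Kaia up to Indira: Kaia → Kenji → Indira. That is 2 steps up, so Kaia is 2 levels below Indira.

2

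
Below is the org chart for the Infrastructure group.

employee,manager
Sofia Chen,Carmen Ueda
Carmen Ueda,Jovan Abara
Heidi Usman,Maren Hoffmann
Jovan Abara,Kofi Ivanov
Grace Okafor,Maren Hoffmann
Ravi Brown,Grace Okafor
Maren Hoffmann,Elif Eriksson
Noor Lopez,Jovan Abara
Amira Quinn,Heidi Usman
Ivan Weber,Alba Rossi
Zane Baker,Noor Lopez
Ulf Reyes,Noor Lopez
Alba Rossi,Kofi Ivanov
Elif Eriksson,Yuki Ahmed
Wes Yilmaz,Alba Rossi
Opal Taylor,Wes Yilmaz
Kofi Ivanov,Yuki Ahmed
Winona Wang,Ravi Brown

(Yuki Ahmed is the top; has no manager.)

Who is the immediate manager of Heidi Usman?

Maren Hoffmann

Heidi Usman reports directly to Maren Hoffmann.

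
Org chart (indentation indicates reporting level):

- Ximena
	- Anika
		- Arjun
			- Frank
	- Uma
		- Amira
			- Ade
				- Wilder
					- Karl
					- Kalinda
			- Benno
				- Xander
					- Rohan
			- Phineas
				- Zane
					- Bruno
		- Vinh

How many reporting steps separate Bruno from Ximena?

5

Chain from Bruno up to Ximena: Bruno → Zane → Phineas → Amira → Uma → Ximena. That is 5 steps up, so Bruno is 5 levels below Ximena.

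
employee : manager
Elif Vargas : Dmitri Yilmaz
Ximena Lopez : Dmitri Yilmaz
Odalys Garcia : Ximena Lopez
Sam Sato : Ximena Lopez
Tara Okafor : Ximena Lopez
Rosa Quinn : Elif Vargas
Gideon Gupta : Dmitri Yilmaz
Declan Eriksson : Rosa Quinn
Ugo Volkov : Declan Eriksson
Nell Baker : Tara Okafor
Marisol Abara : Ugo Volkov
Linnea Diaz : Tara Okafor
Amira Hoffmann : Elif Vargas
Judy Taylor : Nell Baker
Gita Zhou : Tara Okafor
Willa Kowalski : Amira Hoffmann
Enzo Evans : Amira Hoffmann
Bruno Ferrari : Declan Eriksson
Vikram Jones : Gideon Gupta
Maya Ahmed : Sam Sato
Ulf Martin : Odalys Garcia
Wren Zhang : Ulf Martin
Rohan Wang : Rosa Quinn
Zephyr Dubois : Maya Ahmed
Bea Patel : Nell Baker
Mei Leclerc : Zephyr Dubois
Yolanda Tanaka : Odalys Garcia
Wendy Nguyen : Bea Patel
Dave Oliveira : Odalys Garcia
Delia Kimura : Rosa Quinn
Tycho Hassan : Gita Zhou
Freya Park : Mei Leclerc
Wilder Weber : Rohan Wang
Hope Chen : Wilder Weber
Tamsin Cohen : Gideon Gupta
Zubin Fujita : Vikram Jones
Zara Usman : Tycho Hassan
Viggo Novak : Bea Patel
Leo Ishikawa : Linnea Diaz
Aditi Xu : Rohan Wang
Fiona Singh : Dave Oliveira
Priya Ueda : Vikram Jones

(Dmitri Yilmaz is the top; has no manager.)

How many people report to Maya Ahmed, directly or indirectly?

3

Maya Ahmed directly manages Zephyr Dubois. Under Zephyr Dubois: Mei Leclerc, Freya Park (2). That's 3 in total.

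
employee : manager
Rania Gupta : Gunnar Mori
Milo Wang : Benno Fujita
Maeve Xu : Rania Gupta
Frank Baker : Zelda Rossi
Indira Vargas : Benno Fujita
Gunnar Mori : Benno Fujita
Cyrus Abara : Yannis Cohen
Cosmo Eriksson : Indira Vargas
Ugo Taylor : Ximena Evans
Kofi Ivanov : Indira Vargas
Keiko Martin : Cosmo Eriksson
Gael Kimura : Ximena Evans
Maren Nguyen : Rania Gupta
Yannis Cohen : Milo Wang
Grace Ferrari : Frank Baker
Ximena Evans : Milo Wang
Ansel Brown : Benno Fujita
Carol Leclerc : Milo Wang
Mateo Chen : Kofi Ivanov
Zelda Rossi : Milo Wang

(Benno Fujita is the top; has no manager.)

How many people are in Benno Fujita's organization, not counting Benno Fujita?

Benno Fujita directly manages Indira Vargas, Milo Wang, Ansel Brown, Gunnar Mori. Under Indira Vargas: Kofi Ivanov, Mateo Chen, Cosmo Eriksson, Keiko Martin (4). Under Milo Wang: Ximena Evans, Gael Kimura, Ugo Taylor, Yannis Cohen, Cyrus Abara, Carol Leclerc, Zelda Rossi, Frank Baker, Grace Ferrari (9). Ansel Brown has no reports. Under Gunnar Mori: Rania Gupta, Maeve Xu, Maren Nguyen (3). So Benno Fujita's organization is 4 direct reports plus everyone under them: 5 + 10 + 1 + 4 = 20.

20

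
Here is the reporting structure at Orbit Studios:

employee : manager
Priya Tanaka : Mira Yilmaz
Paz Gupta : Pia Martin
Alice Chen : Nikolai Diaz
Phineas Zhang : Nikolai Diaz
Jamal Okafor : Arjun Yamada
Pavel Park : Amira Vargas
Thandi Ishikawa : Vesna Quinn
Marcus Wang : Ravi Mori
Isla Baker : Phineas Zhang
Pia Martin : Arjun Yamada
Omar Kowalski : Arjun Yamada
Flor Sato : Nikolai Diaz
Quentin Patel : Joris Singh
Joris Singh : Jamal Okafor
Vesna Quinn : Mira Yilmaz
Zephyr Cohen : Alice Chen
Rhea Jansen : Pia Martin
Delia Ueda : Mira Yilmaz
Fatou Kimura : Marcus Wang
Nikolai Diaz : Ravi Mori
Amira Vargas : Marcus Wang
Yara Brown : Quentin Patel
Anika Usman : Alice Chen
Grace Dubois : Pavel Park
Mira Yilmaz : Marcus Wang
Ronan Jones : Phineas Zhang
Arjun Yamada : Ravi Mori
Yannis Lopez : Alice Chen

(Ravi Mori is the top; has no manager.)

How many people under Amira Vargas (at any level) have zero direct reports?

1

The only person in Amira Vargas's organization with no one reporting to them is Grace Dubois. That is 1.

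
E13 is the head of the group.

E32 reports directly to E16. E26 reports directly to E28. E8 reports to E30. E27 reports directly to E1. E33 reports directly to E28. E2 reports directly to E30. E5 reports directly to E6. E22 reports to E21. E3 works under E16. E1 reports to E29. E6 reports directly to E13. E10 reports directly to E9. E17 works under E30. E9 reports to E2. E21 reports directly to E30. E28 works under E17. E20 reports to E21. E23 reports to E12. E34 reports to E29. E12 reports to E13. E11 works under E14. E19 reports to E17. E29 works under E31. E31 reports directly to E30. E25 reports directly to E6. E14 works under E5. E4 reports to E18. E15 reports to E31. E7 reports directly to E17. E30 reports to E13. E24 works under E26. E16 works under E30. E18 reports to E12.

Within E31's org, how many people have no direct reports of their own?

The people in E31's organization with no one reporting to them are E15, E34, E27. That is 3.

3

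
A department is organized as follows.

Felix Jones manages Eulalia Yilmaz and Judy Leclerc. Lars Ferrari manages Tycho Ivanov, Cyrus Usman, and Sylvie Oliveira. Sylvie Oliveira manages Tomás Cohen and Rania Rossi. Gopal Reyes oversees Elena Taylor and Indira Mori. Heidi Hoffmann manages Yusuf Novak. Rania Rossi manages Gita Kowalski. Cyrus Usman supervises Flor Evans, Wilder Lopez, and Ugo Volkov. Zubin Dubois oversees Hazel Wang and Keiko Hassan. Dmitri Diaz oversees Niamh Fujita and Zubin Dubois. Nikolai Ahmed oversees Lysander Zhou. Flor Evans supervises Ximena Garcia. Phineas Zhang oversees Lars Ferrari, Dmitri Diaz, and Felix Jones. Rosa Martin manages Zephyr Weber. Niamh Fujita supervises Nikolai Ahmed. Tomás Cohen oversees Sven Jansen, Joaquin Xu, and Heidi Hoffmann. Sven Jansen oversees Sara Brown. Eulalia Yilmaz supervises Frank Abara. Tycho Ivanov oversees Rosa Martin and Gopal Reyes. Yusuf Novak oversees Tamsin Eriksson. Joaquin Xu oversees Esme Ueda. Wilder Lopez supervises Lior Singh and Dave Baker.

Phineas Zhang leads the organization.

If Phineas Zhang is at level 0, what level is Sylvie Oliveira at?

Chain from Sylvie Oliveira up to Phineas Zhang: Sylvie Oliveira → Lars Ferrari → Phineas Zhang. That is 2 steps up, so Sylvie Oliveira is 2 levels below Phineas Zhang.

2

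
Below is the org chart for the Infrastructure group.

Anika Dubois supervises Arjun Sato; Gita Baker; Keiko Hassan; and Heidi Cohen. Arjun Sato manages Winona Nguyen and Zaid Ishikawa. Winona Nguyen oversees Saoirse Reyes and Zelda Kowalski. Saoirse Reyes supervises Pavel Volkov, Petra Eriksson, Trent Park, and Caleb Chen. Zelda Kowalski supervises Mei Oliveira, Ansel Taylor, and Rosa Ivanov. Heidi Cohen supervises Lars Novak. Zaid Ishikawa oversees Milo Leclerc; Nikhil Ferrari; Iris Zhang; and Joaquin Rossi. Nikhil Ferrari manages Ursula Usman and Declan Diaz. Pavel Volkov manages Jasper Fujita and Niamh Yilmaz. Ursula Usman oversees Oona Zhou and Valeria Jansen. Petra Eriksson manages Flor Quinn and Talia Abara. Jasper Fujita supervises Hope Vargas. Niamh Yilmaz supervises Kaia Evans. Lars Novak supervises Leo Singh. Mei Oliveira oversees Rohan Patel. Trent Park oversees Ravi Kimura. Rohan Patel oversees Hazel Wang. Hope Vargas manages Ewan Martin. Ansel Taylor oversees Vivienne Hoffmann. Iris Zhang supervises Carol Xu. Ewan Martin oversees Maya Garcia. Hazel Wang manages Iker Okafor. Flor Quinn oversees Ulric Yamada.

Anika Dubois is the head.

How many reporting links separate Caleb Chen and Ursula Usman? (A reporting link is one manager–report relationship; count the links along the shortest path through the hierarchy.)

Caleb Chen is 3 levels below Arjun Sato, and Ursula Usman is 3 levels below Arjun Sato (their lowest common manager). The shortest path runs up from Caleb Chen to Arjun Sato and back down to Ursula Usman: 3 + 3 = 6 links.

6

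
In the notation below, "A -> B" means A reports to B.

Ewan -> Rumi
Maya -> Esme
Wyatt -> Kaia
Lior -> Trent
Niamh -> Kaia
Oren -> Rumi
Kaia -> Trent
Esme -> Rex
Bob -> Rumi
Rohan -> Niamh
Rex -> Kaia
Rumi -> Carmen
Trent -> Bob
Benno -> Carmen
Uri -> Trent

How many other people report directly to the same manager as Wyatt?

Wyatt reports to Kaia. Kaia's other direct reports are Rex, Niamh — 2 peers.

2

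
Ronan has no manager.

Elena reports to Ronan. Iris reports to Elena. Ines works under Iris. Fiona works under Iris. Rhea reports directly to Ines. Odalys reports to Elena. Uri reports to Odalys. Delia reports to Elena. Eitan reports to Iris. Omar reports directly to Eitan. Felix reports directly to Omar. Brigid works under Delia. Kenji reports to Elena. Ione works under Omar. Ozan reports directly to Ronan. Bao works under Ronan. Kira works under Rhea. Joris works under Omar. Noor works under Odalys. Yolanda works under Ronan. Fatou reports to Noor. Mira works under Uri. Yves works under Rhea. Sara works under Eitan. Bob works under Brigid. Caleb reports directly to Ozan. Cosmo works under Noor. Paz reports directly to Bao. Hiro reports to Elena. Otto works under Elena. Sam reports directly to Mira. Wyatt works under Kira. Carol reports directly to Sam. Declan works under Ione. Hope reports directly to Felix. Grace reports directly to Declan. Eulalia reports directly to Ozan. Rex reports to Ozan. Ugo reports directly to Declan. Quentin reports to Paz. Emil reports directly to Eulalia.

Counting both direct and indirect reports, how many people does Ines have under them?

4

Ines directly manages Rhea. Under Rhea: Yves, Kira, Wyatt (3). That's 4 in total.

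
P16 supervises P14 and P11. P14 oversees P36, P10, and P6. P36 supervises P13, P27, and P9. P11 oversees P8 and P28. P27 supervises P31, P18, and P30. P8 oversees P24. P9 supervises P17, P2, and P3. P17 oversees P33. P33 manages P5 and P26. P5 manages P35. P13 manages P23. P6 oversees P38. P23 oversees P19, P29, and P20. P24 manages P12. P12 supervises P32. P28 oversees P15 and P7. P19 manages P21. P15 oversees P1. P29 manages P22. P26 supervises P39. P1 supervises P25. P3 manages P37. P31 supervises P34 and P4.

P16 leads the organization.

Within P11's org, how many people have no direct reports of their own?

3

The people in P11's organization with no one reporting to them are P7, P25, P32. That is 3.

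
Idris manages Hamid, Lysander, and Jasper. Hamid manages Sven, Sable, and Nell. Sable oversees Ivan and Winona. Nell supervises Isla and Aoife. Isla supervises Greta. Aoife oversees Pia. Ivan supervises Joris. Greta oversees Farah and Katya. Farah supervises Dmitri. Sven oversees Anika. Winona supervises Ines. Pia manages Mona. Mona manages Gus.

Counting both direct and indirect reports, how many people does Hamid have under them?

Hamid directly manages Sable, Nell, Sven. Under Sable: Winona, Ines, Ivan, Joris (4). Under Nell: Aoife, Pia, Mona, Gus, Isla, Greta, Katya, Farah, Dmitri (9). Under Sven: Anika (1). So Hamid's organization is 3 direct reports plus everyone under them: 5 + 10 + 2 = 17.

17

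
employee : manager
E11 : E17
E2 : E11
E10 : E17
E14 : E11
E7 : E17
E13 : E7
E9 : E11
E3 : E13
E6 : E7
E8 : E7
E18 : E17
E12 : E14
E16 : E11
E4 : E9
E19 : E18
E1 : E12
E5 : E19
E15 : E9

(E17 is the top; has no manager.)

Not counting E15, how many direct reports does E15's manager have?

1

E15 reports to E9. E9's other direct reports are E4 — 1 peer.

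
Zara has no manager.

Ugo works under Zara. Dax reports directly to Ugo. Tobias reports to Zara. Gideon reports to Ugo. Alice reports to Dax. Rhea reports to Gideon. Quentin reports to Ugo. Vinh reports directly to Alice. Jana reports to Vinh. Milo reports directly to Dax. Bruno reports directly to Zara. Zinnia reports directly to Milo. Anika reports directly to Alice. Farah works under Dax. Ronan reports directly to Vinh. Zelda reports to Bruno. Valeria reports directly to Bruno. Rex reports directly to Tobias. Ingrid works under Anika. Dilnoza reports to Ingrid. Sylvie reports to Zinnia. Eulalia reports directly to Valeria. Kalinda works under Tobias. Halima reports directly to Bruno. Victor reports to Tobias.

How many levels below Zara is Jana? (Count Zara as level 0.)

5

Chain from Jana up to Zara: Jana → Vinh → Alice → Dax → Ugo → Zara. That is 5 steps up, so Jana is 5 levels below Zara.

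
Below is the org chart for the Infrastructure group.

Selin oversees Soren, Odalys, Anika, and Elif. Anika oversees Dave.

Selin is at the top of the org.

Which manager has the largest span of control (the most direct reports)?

Selin

Direct-report counts: Selin has 4; Anika has 1. The largest is 4, held by Selin.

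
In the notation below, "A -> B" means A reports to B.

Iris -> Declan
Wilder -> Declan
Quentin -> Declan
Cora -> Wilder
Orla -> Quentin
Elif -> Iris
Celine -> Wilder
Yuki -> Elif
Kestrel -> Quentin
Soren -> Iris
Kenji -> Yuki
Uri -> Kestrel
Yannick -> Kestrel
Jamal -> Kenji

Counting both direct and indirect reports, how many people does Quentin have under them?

4

Quentin directly manages Orla, Kestrel. Orla has no reports. Under Kestrel: Yannick, Uri (2). So Quentin's organization is 2 direct reports plus everyone under them: 1 + 3 = 4.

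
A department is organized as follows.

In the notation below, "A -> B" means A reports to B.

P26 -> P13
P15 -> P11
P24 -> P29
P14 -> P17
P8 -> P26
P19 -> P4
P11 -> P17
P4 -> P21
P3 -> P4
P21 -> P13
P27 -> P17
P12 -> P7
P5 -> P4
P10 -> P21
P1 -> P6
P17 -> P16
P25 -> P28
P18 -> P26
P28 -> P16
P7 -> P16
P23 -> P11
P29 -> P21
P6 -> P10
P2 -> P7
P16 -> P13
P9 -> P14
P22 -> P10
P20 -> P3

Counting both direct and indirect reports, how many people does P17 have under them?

P17 directly manages P11, P27, P14. Under P11: P15, P23 (2). P27 has no reports. Under P14: P9 (1). So P17's organization is 3 direct reports plus everyone under them: 3 + 1 + 2 = 6.

6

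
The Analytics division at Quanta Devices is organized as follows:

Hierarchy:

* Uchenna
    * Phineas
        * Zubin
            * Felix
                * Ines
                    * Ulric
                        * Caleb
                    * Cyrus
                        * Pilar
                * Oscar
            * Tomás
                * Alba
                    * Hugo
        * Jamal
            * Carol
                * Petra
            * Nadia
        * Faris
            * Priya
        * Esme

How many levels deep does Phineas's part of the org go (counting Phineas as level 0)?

The longest chain under Phineas runs Phineas → Zubin → Felix → Ines → Cyrus → Pilar, which is 5 levels below Phineas.

5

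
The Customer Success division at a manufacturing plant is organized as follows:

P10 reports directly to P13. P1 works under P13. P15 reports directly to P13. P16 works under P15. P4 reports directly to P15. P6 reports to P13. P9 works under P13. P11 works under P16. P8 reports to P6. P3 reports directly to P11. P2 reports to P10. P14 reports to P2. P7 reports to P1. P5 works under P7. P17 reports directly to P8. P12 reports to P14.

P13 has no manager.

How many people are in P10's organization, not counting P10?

3

P10 directly manages P2. Under P2: P14, P12 (2). That's 3 in total.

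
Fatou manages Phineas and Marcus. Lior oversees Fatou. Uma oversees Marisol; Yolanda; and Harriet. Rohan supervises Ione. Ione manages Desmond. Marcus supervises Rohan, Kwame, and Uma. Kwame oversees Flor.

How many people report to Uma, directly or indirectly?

Uma directly manages Yolanda, Marisol, Harriet. Yolanda has no reports. Marisol has no reports. Harriet has no reports. So Uma's organization is 3 direct reports plus everyone under them: 1 + 1 + 1 = 3.

3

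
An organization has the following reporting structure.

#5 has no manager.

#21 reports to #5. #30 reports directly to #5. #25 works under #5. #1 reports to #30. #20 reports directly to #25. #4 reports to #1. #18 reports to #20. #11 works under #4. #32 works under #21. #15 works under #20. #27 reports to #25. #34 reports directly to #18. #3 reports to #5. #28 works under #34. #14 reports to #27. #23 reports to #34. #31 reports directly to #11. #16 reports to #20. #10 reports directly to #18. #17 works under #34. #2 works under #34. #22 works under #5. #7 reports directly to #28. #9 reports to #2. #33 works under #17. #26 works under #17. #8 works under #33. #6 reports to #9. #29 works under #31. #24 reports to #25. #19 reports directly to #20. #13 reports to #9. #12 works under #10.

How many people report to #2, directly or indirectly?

#2 directly manages #9. Under #9: #13, #6 (2). That's 3 in total.

3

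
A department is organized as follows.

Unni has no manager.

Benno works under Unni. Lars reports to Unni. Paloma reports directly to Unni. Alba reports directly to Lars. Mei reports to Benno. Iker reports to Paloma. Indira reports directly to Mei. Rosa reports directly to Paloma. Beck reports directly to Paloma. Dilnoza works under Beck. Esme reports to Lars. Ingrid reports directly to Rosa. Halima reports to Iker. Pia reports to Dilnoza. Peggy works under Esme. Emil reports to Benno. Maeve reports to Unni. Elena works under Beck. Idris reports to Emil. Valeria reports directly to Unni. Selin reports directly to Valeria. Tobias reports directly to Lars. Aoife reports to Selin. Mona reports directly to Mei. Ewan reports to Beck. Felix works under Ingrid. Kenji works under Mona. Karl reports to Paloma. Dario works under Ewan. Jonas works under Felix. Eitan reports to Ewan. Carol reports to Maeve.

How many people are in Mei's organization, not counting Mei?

3

Mei directly manages Indira, Mona. Indira has no reports. Under Mona: Kenji (1). So Mei's organization is 2 direct reports plus everyone under them: 1 + 2 = 3.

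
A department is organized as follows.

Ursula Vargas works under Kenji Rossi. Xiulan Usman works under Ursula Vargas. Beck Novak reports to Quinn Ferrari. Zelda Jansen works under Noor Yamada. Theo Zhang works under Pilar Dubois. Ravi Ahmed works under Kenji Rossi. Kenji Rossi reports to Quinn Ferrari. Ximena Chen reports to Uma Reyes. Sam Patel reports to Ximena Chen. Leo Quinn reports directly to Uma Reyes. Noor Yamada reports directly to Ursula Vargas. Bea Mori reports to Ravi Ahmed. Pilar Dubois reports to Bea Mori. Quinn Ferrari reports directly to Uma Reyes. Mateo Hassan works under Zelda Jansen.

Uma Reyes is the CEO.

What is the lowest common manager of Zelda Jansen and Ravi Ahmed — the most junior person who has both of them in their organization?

Zelda Jansen's chain of managers is Noor Yamada, Ursula Vargas, Kenji Rossi, Quinn Ferrari, Uma Reyes. Ravi Ahmed's chain of managers is Kenji Rossi, Quinn Ferrari, Uma Reyes. The first manager that appears in both chains is Kenji Rossi.

Kenji Rossi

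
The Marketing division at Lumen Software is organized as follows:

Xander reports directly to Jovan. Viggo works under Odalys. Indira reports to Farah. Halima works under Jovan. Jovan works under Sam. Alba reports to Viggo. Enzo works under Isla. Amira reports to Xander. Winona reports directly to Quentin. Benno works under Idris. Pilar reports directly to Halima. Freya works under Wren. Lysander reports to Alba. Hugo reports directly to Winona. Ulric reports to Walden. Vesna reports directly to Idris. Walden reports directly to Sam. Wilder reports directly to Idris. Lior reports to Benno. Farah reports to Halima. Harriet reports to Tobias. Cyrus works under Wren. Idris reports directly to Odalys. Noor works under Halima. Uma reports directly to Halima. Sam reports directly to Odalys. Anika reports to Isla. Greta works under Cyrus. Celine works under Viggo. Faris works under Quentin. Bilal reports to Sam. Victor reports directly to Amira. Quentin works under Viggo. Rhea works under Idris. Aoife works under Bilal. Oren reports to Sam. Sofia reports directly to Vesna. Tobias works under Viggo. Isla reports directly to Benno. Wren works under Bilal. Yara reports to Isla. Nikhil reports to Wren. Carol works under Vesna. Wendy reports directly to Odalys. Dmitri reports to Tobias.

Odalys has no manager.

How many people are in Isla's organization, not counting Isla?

Isla directly manages Yara, Enzo, Anika. Yara has no reports. Enzo has no reports. Anika has no reports. So Isla's organization is 3 direct reports plus everyone under them: 1 + 1 + 1 = 3.

3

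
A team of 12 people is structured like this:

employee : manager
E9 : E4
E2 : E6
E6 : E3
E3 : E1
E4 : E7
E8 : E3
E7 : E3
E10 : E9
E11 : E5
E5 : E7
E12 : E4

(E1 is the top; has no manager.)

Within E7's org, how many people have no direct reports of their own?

The people in E7's organization with no one reporting to them are E10, E12, E11. That is 3.

3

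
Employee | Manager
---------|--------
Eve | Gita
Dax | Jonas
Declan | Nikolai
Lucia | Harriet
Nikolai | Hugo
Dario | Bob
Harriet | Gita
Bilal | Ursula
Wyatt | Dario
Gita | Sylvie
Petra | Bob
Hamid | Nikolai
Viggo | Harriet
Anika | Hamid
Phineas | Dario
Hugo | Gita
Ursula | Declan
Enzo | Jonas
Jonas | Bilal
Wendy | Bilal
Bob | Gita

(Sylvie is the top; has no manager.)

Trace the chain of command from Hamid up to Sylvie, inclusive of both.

Hamid -> Nikolai -> Hugo -> Gita -> Sylvie

Hamid reports to Nikolai. Nikolai reports to Hugo. Hugo reports to Gita. Gita reports to Sylvie. Sylvie is at the top.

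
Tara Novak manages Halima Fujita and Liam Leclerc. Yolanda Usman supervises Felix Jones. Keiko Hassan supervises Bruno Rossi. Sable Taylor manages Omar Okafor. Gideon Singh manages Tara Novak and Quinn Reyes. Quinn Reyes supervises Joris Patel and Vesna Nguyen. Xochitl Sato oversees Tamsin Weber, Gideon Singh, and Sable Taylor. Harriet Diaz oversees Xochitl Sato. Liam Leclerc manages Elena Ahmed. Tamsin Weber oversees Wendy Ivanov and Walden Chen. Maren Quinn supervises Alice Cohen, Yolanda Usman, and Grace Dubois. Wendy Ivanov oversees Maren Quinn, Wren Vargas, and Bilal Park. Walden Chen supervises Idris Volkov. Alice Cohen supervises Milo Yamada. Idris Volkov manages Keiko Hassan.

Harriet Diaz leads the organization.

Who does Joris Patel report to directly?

Quinn Reyes

Joris Patel reports directly to Quinn Reyes.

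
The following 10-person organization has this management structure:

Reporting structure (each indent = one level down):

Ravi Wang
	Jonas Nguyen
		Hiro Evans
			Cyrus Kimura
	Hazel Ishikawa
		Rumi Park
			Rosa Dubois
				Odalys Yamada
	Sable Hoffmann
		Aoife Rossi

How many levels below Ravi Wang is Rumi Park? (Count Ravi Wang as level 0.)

Chain from Rumi Park up to Ravi Wang: Rumi Park → Hazel Ishikawa → Ravi Wang. That is 2 steps up, so Rumi Park is 2 levels below Ravi Wang.

2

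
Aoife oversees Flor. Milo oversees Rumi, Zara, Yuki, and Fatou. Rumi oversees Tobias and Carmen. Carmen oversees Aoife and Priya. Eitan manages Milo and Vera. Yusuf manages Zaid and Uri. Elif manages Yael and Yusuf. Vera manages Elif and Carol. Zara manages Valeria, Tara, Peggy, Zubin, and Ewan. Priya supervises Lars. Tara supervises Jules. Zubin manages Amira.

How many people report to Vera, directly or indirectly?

6

Vera directly manages Elif, Carol. Under Elif: Yael, Yusuf, Uri, Zaid (4). Carol has no reports. So Vera's organization is 2 direct reports plus everyone under them: 5 + 1 = 6.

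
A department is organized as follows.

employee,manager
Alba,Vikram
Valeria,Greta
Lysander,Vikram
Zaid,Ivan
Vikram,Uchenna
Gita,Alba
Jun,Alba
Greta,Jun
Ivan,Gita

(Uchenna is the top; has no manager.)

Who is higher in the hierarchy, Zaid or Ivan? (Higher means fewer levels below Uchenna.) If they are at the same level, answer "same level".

Zaid is 5 levels below Uchenna; Ivan is 4. Ivan is higher.

Ivan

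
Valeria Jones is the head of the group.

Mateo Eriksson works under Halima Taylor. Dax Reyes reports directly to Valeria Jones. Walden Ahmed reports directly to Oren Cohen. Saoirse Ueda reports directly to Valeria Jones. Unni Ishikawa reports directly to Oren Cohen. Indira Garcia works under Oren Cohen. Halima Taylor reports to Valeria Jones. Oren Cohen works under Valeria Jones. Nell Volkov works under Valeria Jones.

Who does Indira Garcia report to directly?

Oren Cohen

Indira Garcia reports directly to Oren Cohen.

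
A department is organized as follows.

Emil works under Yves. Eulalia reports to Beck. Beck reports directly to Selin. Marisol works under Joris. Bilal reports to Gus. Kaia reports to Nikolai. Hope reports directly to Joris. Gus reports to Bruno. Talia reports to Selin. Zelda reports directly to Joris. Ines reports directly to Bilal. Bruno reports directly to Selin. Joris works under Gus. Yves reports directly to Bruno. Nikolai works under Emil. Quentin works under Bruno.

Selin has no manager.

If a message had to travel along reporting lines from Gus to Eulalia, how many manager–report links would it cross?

4

Gus is 2 levels below Selin, and Eulalia is 2 levels below Selin (their lowest common manager). The shortest path runs up from Gus to Selin and back down to Eulalia: 2 + 2 = 4 links.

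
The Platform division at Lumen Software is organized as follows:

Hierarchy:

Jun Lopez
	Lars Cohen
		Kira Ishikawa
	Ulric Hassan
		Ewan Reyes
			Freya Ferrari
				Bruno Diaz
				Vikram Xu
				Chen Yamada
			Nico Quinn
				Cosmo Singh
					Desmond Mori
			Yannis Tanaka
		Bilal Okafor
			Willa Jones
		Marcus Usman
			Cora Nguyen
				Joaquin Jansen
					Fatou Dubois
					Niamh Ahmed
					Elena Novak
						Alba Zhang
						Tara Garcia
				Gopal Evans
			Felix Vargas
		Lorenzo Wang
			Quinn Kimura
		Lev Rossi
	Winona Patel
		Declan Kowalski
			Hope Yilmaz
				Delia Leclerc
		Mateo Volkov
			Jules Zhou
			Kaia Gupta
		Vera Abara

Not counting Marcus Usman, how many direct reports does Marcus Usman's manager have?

Marcus Usman reports to Ulric Hassan. Ulric Hassan's other direct reports are Ewan Reyes, Bilal Okafor, Lorenzo Wang, Lev Rossi — 4 peers.

4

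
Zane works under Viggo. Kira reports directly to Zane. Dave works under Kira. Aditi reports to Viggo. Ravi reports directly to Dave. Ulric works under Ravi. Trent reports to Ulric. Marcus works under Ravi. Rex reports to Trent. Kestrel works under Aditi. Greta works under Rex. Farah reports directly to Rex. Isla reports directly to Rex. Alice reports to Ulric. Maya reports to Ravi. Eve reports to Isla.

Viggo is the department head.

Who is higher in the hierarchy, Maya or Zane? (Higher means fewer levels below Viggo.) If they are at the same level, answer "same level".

Maya is 5 levels below Viggo; Zane is 1. Zane is higher.

Zane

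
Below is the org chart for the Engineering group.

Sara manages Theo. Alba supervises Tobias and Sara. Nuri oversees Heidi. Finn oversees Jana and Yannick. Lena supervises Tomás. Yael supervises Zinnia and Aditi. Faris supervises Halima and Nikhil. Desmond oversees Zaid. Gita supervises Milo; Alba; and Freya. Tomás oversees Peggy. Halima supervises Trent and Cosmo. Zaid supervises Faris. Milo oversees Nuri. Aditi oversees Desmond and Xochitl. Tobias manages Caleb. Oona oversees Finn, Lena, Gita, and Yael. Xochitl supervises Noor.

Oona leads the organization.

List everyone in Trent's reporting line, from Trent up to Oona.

Trent reports to Halima. Halima reports to Faris. Faris reports to Zaid. Zaid reports to Desmond. Desmond reports to Aditi. Aditi reports to Yael. Yael reports to Oona. Oona is at the top.

Trent -> Halima -> Faris -> Zaid -> Desmond -> Aditi -> Yael -> Oona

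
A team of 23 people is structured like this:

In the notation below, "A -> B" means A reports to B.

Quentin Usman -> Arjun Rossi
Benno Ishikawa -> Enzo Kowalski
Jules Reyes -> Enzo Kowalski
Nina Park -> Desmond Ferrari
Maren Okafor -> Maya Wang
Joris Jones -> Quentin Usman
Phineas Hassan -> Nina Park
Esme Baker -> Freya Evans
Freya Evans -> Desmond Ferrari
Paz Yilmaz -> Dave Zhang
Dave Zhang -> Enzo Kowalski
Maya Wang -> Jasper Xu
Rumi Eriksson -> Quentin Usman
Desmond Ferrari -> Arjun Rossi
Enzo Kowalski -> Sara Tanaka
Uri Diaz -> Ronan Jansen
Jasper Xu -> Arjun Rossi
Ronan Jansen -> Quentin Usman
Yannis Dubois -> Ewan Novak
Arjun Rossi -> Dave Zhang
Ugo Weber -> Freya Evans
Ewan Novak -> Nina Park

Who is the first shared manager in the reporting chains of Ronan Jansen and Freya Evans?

Ronan Jansen's chain of managers is Quentin Usman, Arjun Rossi, Dave Zhang, Enzo Kowalski, Sara Tanaka. Freya Evans's chain of managers is Desmond Ferrari, Arjun Rossi, Dave Zhang, Enzo Kowalski, Sara Tanaka. The first manager that appears in both chains is Arjun Rossi.

Arjun Rossi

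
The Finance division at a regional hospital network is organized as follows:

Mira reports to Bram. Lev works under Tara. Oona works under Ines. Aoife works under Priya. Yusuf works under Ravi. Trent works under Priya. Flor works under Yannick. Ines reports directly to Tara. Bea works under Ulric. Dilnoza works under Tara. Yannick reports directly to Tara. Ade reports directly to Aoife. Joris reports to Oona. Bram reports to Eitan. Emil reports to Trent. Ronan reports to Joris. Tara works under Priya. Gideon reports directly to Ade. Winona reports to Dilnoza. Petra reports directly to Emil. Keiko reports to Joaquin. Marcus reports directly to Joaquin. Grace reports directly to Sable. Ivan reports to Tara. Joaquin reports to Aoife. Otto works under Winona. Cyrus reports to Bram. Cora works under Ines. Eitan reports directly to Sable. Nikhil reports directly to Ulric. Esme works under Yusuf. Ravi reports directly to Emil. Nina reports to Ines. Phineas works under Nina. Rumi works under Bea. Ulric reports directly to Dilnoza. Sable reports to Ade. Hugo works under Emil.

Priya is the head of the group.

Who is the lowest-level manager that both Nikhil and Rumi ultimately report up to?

Nikhil's chain of managers is Ulric, Dilnoza, Tara, Priya. Rumi's chain of managers is Bea, Ulric, Dilnoza, Tara, Priya. The first manager that appears in both chains is Ulric.

Ulric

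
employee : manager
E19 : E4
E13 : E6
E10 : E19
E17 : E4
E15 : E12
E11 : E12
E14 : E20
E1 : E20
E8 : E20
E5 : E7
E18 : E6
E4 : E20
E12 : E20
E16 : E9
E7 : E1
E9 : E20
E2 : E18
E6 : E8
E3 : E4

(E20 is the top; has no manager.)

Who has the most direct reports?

E20

Direct-report counts: E20 has 6; E12 has 2; E1 has 1; E7 has 1; E4 has 3; E19 has 1; E9 has 1; E8 has 1; E6 has 2; E18 has 1. The largest is 6, held by E20.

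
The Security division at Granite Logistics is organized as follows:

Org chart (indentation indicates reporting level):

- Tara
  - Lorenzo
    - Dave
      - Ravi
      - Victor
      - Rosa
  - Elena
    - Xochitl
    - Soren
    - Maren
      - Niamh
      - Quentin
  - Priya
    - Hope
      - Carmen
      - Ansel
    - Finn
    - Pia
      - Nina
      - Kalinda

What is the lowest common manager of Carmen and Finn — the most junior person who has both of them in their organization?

Carmen's chain of managers is Hope, Priya, Tara. Finn's chain of managers is Priya, Tara. The first manager that appears in both chains is Priya.

Priya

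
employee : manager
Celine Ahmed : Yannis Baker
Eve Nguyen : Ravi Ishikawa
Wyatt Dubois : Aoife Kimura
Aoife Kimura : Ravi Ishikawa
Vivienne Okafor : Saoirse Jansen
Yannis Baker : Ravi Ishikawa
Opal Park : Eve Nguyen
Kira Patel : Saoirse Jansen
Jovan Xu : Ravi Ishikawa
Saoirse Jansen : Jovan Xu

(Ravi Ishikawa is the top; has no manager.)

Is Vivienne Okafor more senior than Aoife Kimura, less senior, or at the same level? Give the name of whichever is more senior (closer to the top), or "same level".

Vivienne Okafor is 3 levels below Ravi Ishikawa; Aoife Kimura is 1. Aoife Kimura is higher.

Aoife Kimura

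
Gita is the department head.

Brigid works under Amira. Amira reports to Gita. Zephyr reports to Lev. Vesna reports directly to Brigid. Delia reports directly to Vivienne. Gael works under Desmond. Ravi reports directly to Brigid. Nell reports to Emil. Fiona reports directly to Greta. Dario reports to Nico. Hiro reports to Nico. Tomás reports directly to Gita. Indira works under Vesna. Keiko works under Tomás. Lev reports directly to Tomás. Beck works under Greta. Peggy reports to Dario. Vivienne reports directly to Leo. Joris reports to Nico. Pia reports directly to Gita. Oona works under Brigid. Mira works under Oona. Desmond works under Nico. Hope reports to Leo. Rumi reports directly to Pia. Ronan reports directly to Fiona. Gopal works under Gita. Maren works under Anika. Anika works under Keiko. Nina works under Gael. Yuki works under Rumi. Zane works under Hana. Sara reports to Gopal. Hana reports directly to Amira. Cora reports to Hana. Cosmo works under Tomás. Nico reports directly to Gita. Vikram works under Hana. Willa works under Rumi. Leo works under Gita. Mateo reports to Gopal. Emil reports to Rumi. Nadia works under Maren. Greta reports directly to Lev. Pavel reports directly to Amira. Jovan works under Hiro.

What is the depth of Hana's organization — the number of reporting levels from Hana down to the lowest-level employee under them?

The longest chain under Hana runs Hana → Vikram, which is 1 level below Hana.

1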